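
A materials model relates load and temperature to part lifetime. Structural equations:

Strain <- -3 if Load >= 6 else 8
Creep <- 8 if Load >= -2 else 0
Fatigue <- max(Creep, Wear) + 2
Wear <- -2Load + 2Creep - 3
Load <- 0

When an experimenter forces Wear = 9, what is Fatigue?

Intervening sets Wear = 9 and removes its equation (Wear <- -2Load + 2Creep - 3).
Creep = 8 if Load >= -2 else 0  [with Load=0]  = 8
Fatigue = max(Creep, Wear) + 2  [with Creep=8, Wear=9]  = 11

11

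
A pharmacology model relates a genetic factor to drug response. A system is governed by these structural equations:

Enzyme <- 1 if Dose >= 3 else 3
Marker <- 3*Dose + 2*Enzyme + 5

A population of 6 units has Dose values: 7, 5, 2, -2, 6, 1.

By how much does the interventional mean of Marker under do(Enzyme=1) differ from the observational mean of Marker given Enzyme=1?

-8.5

The intervention sets Enzyme=1 in all 6 units regardless of Dose. Recomputing Marker per unit gives 28, 22, 13, 1, 25, 10; average 16.5.
Observing Enzyme=1 restricts to units where Enzyme's equation naturally yields 1: Dose ∈ {7, 5, 6}. In that subpopulation Marker = 28, 22, 25, mean 25.
Difference = 16.5 − 25 = -8.5.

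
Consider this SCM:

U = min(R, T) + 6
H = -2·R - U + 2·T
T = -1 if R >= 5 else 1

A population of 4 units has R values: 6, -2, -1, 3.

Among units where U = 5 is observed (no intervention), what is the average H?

Observing U=5 restricts to units where U's equation naturally yields 5: R ∈ {6, -1}. In that subpopulation H = -19, -1, mean -10.

-10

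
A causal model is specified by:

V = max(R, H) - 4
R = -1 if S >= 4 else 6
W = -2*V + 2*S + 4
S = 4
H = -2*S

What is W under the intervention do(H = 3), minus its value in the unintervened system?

-8

do(H=3) replaces the equation H = -2*S with the constant H = 3.
R = -1 if S >= 4 else 6  [with S=4]  = -1
V = max(R, H) - 4  [with R=-1, H=3]  = -1
W = -2*V + 2*S + 4  [with V=-1, S=4]  = 14
Without intervention: H = -2*S  [with S=4]  = -8; R = -1 if S >= 4 else 6  [with S=4]  = -1; V = max(R, H) - 4  [with R=-1, H=-8]  = -5; W = -2*V + 2*S + 4  [with V=-5, S=4]  = 22.
Change = 14 − 22 = -8.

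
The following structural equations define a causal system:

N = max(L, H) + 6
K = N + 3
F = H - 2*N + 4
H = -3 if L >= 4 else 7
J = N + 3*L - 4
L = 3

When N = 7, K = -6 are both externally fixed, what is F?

-3

The joint intervention fixes N = 7, K = -6, removing each variable's own equation.
H = -3 if L >= 4 else 7  [with L=3]  = 7
F = H - 2*N + 4  [with H=7, N=7]  = -3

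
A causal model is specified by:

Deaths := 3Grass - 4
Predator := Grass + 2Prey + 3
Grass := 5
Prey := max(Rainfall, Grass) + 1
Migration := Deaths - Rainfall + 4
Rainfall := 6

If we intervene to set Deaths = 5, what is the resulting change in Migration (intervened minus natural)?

The intervention breaks the incoming arrows to Deaths: Deaths := 3Grass - 4 no longer applies, and Deaths = 5.
Migration = Deaths - Rainfall + 4  [with Deaths=5, Rainfall=6]  = 3
Without intervention: Deaths = 3Grass - 4  [with Grass=5]  = 11; Migration = Deaths - Rainfall + 4  [with Deaths=11, Rainfall=6]  = 9.
Change = 3 − 9 = -6.

-6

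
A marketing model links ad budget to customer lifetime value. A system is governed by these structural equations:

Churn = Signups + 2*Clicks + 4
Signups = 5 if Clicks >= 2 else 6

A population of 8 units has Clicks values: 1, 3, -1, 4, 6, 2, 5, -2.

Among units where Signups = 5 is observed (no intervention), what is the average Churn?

Observing Signups=5 restricts to units where Signups's equation naturally yields 5: Clicks ∈ {3, 4, 6, 2, 5}. In that subpopulation Churn = 15, 17, 21, 13, 19, mean 17.

17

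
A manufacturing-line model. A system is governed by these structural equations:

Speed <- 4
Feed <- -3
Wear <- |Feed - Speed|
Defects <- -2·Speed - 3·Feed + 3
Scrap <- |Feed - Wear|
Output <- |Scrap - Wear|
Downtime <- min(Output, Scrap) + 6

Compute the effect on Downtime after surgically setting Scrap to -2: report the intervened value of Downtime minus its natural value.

-5

Under do(Scrap=-2), the mechanism Scrap <- |Feed - Wear| is discarded; Scrap is fixed at -2.
Wear = |Feed - Speed|  [with Feed=-3, Speed=4]  = 7
Output = |Scrap - Wear|  [with Scrap=-2, Wear=7]  = 9
Downtime = min(Output, Scrap) + 6  [with Output=9, Scrap=-2]  = 4
Without intervention: Wear = |Feed - Speed|  [with Feed=-3, Speed=4]  = 7; Scrap = |Feed - Wear|  [with Feed=-3, Wear=7]  = 10; Output = |Scrap - Wear|  [with Scrap=10, Wear=7]  = 3; Downtime = min(Output, Scrap) + 6  [with Output=3, Scrap=10]  = 9.
Change = 4 − 9 = -5.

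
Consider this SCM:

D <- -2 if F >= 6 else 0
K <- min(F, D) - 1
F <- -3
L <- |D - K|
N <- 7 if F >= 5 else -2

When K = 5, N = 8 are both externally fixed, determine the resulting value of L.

Setting K = 5, N = 8 by intervention discards those variables' equations.
D = -2 if F >= 6 else 0  [with F=-3]  = 0
L = |D - K|  [with D=0, K=5]  = 5

5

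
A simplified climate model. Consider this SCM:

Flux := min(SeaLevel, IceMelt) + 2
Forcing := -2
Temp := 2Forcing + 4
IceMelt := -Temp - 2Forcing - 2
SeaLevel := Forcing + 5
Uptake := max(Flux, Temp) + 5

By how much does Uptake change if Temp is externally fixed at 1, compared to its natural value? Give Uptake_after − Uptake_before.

-1

Under do(Temp=1), the mechanism Temp := 2Forcing + 4 is discarded; Temp is fixed at 1.
IceMelt = -Temp - 2Forcing - 2  [with Temp=1, Forcing=-2]  = 1
SeaLevel = Forcing + 5  [with Forcing=-2]  = 3
Flux = min(SeaLevel, IceMelt) + 2  [with SeaLevel=3, IceMelt=1]  = 3
Uptake = max(Flux, Temp) + 5  [with Flux=3, Temp=1]  = 8
Without intervention: Temp = 2Forcing + 4  [with Forcing=-2]  = 0; IceMelt = -Temp - 2Forcing - 2  [with Temp=0, Forcing=-2]  = 2; SeaLevel = Forcing + 5  [with Forcing=-2]  = 3; Flux = min(SeaLevel, IceMelt) + 2  [with SeaLevel=3, IceMelt=2]  = 4; Uptake = max(Flux, Temp) + 5  [with Flux=4, Temp=0]  = 9.
Change = 8 − 9 = -1.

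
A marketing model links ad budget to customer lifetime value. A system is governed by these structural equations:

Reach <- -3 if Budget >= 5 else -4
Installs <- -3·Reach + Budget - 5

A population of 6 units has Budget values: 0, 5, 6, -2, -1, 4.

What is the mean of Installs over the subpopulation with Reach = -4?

E[Installs|Reach=-4] averages over only the 4 units with Reach=-4 (Budget = 0, -2, -1, 4): Installs = 7, 5, 6, 11, mean 7.25.

7.25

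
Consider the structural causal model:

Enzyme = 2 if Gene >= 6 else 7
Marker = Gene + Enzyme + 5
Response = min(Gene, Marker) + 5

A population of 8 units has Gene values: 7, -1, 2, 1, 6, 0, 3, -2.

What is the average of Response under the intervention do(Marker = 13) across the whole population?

Every unit gets Marker=13 under the intervention. Response values become 12, 4, 7, 6, 11, 5, 8, 3; E[Response|do(Marker=13)] = 7.

7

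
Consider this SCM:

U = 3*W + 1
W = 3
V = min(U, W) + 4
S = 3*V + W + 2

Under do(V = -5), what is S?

-10

The intervention breaks the incoming arrows to V: V = min(U, W) + 4 no longer applies, and V = -5.
S = 3*V + W + 2  [with V=-5, W=3]  = -10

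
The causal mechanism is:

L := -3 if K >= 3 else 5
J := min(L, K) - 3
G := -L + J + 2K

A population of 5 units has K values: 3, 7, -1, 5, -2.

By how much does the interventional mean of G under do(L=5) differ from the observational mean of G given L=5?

11.3

Under do(L=5), L's equation is replaced by L=5 for every unit. Per-unit G: 1, 11, -11, 7, -14. Mean = -1.2.
Observing L=5 restricts to units where L's equation naturally yields 5: K ∈ {-1, -2}. In that subpopulation G = -11, -14, mean -12.5.
Difference = -1.2 − (-12.5) = 11.3.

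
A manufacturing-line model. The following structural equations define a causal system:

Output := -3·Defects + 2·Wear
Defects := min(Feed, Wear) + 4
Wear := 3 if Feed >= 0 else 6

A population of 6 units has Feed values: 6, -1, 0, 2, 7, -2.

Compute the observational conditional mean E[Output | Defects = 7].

Conditioning on Defects=7 selects the 2 unit(s) with Feed ∈ {6, 7}. Their Output values: -15, -15. Mean = -15.

-15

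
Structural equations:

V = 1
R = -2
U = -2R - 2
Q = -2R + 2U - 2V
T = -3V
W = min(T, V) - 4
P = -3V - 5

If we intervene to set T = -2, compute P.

Under do(T=-2), the mechanism T = -3V is discarded; T is fixed at -2.
Since P is not a descendant of the intervened variable, it is unaffected.
P = -3V - 5  [with V=1]  = -8

-8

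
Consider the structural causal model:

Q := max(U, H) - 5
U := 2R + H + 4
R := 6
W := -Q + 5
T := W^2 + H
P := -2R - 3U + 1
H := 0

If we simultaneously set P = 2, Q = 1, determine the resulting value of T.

16

Under do(P = 2, Q = 1), each intervened variable's structural equation is replaced by its fixed value.
W = -Q + 5  [with Q=1]  = 4
T = W^2 + H  [with W=4, H=0]  = 16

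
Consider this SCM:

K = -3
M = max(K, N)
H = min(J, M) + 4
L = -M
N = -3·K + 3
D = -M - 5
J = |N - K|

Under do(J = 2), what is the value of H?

The intervention breaks the incoming arrows to J: J = |N - K| no longer applies, and J = 2.
N = -3·K + 3  [with K=-3]  = 12
M = max(K, N)  [with K=-3, N=12]  = 12
H = min(J, M) + 4  [with J=2, M=12]  = 6

6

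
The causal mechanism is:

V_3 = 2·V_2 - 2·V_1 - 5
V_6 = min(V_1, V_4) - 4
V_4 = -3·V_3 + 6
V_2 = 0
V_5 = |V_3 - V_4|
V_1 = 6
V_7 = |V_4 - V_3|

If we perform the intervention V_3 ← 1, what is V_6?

-1

The intervention breaks the incoming arrows to V_3: V_3 = 2·V_2 - 2·V_1 - 5 no longer applies, and V_3 = 1.
V_4 = -3·V_3 + 6  [with V_3=1]  = 3
V_6 = min(V_1, V_4) - 4  [with V_1=6, V_4=3]  = -1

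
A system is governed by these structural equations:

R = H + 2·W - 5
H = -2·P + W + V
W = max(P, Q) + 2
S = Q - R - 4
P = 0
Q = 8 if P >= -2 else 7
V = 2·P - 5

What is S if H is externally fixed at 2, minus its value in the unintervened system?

Under do(H=2), the mechanism H = -2·P + W + V is discarded; H is fixed at 2.
Q = 8 if P >= -2 else 7  [with P=0]  = 8
W = max(P, Q) + 2  [with P=0, Q=8]  = 10
R = H + 2·W - 5  [with H=2, W=10]  = 17
S = Q - R - 4  [with Q=8, R=17]  = -13
Without intervention: V = 2·P - 5  [with P=0]  = -5; Q = 8 if P >= -2 else 7  [with P=0]  = 8; W = max(P, Q) + 2  [with P=0, Q=8]  = 10; H = -2·P + W + V  [with P=0, W=10, V=-5]  = 5; R = H + 2·W - 5  [with H=5, W=10]  = 20; S = Q - R - 4  [with Q=8, R=20]  = -16.
Change = -13 − (-16) = 3.

3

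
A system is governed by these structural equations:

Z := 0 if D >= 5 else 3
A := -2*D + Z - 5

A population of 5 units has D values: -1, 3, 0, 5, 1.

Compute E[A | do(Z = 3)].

-5.2

Under do(Z=3), Z's equation is replaced by Z=3 for every unit. Per-unit A: 0, -8, -2, -12, -4. Mean = -5.2.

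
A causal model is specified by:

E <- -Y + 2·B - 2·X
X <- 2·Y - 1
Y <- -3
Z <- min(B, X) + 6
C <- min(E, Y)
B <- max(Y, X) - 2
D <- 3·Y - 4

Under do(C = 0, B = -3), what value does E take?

Under do(C = 0, B = -3), each intervened variable's structural equation is replaced by its fixed value.
X = 2·Y - 1  [with Y=-3]  = -7
E = -Y + 2·B - 2·X  [with Y=-3, B=-3, X=-7]  = 11

11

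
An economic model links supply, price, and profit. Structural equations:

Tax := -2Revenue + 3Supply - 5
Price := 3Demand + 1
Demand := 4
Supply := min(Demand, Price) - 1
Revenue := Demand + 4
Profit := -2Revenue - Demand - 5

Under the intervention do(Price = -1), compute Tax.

do(Price=-1) replaces the equation Price := 3Demand + 1 with the constant Price = -1.
Supply = min(Demand, Price) - 1  [with Demand=4, Price=-1]  = -2
Revenue = Demand + 4  [with Demand=4]  = 8
Tax = -2Revenue + 3Supply - 5  [with Revenue=8, Supply=-2]  = -27

-27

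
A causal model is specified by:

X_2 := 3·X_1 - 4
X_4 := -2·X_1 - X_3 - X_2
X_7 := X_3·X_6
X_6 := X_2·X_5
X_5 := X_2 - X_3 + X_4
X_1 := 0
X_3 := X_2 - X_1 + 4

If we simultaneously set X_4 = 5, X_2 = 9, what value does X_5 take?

1

The joint intervention fixes X_4 = 5, X_2 = 9, removing each variable's own equation.
X_3 = X_2 - X_1 + 4  [with X_2=9, X_1=0]  = 13
X_5 = X_2 - X_3 + X_4  [with X_2=9, X_3=13, X_4=5]  = 1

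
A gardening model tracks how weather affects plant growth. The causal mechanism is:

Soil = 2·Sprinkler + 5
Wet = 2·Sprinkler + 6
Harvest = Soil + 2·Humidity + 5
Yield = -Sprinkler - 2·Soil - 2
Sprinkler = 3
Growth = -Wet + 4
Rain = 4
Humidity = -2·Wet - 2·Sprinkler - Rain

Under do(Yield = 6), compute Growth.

-8

The intervention breaks the incoming arrows to Yield: Yield = -Sprinkler - 2·Soil - 2 no longer applies, and Yield = 6.
Growth is not downstream of the intervention, so its value is determined by the original equations.
Wet = 2·Sprinkler + 6  [with Sprinkler=3]  = 12
Growth = -Wet + 4  [with Wet=12]  = -8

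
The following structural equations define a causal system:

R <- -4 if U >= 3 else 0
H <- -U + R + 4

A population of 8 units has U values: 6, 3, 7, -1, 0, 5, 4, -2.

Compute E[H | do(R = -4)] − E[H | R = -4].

2.25

Under do(R=-4), R's equation is replaced by R=-4 for every unit. Per-unit H: -6, -3, -7, 1, 0, -5, -4, 2. Mean = -2.75.
Conditioning on R=-4 selects the 5 unit(s) with U ∈ {6, 3, 7, 5, 4}. Their H values: -6, -3, -7, -5, -4. Mean = -5.
Difference = -2.75 − (-5) = 2.25.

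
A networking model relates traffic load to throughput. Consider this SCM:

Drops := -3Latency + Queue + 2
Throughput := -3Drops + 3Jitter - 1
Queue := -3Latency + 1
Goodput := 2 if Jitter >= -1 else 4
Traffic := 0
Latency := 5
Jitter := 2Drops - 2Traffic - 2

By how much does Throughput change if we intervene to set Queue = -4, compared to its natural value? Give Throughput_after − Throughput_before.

The intervention breaks the incoming arrows to Queue: Queue := -3Latency + 1 no longer applies, and Queue = -4.
Drops = -3Latency + Queue + 2  [with Latency=5, Queue=-4]  = -17
Jitter = 2Drops - 2Traffic - 2  [with Drops=-17, Traffic=0]  = -36
Throughput = -3Drops + 3Jitter - 1  [with Drops=-17, Jitter=-36]  = -58
Without intervention: Queue = -3Latency + 1  [with Latency=5]  = -14; Drops = -3Latency + Queue + 2  [with Latency=5, Queue=-14]  = -27; Jitter = 2Drops - 2Traffic - 2  [with Drops=-27, Traffic=0]  = -56; Throughput = -3Drops + 3Jitter - 1  [with Drops=-27, Jitter=-56]  = -88.
Change = -58 − (-88) = 30.

30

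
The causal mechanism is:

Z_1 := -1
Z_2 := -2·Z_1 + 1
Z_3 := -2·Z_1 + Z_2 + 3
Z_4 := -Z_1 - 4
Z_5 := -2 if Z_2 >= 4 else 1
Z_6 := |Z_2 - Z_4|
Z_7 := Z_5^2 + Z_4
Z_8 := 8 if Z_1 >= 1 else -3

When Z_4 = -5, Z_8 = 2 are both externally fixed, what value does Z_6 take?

The joint intervention fixes Z_4 = -5, Z_8 = 2, removing each variable's own equation.
Z_2 = -2·Z_1 + 1  [with Z_1=-1]  = 3
Z_6 = |Z_2 - Z_4|  [with Z_2=3, Z_4=-5]  = 8

8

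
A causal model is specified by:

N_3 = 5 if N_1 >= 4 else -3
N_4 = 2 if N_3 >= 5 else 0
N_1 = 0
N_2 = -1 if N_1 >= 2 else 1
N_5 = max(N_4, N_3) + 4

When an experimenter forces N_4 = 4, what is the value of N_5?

8

Intervening sets N_4 = 4 and removes its equation (N_4 = 2 if N_3 >= 5 else 0).
N_3 = 5 if N_1 >= 4 else -3  [with N_1=0]  = -3
N_5 = max(N_4, N_3) + 4  [with N_4=4, N_3=-3]  = 8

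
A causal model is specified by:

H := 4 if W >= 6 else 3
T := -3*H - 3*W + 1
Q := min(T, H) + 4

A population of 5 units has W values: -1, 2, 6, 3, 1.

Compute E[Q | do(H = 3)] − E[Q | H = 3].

-2.85

Every unit gets H=3 under the intervention. Q values become -1, -10, -22, -13, -7; E[Q|do(H=3)] = -10.6.
Observing H=3 restricts to units where H's equation naturally yields 3: W ∈ {-1, 2, 3, 1}. In that subpopulation Q = -1, -10, -13, -7, mean -7.75.
Difference = -10.6 − (-7.75) = -2.85.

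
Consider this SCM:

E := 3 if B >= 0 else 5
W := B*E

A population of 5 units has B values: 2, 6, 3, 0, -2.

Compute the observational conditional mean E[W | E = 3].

E[W|E=3] averages over only the 4 units with E=3 (B = 2, 6, 3, 0): W = 6, 18, 9, 0, mean 8.25.

8.25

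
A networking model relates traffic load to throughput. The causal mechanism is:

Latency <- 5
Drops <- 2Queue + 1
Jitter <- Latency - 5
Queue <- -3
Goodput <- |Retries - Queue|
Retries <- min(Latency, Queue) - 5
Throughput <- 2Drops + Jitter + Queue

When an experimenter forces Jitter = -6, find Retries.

The intervention breaks the incoming arrows to Jitter: Jitter <- Latency - 5 no longer applies, and Jitter = -6.
Since Retries is not a descendant of the intervened variable, it is unaffected.
Retries = min(Latency, Queue) - 5  [with Latency=5, Queue=-3]  = -8

-8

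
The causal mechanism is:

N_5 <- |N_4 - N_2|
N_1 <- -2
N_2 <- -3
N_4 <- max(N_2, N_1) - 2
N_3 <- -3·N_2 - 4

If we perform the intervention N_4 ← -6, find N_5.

Intervening sets N_4 = -6 and removes its equation (N_4 <- max(N_2, N_1) - 2).
N_5 = |N_4 - N_2|  [with N_4=-6, N_2=-3]  = 3

3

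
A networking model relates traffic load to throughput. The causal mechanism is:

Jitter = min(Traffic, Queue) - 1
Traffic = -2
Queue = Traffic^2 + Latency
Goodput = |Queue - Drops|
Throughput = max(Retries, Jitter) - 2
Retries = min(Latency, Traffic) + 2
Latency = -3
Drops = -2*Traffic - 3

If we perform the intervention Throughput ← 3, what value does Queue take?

1

Intervening sets Throughput = 3 and removes its equation (Throughput = max(Retries, Jitter) - 2).
Queue is not downstream of the intervention, so its value is determined by the original equations.
Queue = Traffic^2 + Latency  [with Traffic=-2, Latency=-3]  = 1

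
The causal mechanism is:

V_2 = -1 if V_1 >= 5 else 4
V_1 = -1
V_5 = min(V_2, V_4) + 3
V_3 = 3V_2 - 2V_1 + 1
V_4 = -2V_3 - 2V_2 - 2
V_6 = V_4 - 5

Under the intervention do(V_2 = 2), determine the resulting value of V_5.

-21

do(V_2=2) replaces the equation V_2 = -1 if V_1 >= 5 else 4 with the constant V_2 = 2.
V_3 = 3V_2 - 2V_1 + 1  [with V_2=2, V_1=-1]  = 9
V_4 = -2V_3 - 2V_2 - 2  [with V_3=9, V_2=2]  = -24
V_5 = min(V_2, V_4) + 3  [with V_2=2, V_4=-24]  = -21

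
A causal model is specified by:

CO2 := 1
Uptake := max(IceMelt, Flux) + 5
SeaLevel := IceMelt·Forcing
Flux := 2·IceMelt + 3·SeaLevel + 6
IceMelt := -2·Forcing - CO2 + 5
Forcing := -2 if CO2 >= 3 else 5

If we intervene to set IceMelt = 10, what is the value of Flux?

do(IceMelt=10) replaces the equation IceMelt := -2·Forcing - CO2 + 5 with the constant IceMelt = 10.
Forcing = -2 if CO2 >= 3 else 5  [with CO2=1]  = 5
SeaLevel = IceMelt·Forcing  [with IceMelt=10, Forcing=5]  = 50
Flux = 2·IceMelt + 3·SeaLevel + 6  [with IceMelt=10, SeaLevel=50]  = 176

176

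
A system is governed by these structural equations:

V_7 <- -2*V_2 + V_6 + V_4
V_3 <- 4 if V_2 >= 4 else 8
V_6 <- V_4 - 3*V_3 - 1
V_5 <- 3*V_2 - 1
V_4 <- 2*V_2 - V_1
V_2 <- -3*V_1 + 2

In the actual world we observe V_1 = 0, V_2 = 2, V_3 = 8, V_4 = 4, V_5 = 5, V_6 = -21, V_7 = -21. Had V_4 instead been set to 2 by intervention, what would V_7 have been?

-25

The intervention breaks the incoming arrows to V_4: V_4 <- 2*V_2 - V_1 no longer applies, and V_4 = 2.
V_2 = -3*V_1 + 2  [with V_1=0]  = 2
V_3 = 4 if V_2 >= 4 else 8  [with V_2=2]  = 8
V_6 = V_4 - 3*V_3 - 1  [with V_4=2, V_3=8]  = -23
V_7 = -2*V_2 + V_6 + V_4  [with V_2=2, V_6=-23, V_4=2]  = -25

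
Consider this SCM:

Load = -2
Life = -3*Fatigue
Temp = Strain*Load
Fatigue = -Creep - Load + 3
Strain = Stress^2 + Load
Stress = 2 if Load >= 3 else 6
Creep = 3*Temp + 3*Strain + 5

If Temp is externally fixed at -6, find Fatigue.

-84

Under do(Temp=-6), the mechanism Temp = Strain*Load is discarded; Temp is fixed at -6.
Stress = 2 if Load >= 3 else 6  [with Load=-2]  = 6
Strain = Stress^2 + Load  [with Stress=6, Load=-2]  = 34
Creep = 3*Temp + 3*Strain + 5  [with Temp=-6, Strain=34]  = 89
Fatigue = -Creep - Load + 3  [with Creep=89, Load=-2]  = -84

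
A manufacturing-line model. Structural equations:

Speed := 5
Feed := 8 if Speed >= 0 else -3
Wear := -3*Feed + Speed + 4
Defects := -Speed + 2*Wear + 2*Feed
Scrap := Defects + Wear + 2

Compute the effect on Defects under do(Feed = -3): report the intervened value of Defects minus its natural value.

Under do(Feed=-3), the mechanism Feed := 8 if Speed >= 0 else -3 is discarded; Feed is fixed at -3.
Wear = -3*Feed + Speed + 4  [with Feed=-3, Speed=5]  = 18
Defects = -Speed + 2*Wear + 2*Feed  [with Speed=5, Wear=18, Feed=-3]  = 25
Without intervention: Feed = 8 if Speed >= 0 else -3  [with Speed=5]  = 8; Wear = -3*Feed + Speed + 4  [with Feed=8, Speed=5]  = -15; Defects = -Speed + 2*Wear + 2*Feed  [with Speed=5, Wear=-15, Feed=8]  = -19.
Change = 25 − (-19) = 44.

44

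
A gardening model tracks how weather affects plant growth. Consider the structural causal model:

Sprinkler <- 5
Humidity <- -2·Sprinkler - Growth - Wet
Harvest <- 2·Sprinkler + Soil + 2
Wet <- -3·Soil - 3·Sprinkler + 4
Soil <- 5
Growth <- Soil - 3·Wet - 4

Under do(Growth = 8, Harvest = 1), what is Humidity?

8

Setting Growth = 8, Harvest = 1 by intervention discards those variables' equations.
Wet = -3·Soil - 3·Sprinkler + 4  [with Soil=5, Sprinkler=5]  = -26
Humidity = -2·Sprinkler - Growth - Wet  [with Sprinkler=5, Growth=8, Wet=-26]  = 8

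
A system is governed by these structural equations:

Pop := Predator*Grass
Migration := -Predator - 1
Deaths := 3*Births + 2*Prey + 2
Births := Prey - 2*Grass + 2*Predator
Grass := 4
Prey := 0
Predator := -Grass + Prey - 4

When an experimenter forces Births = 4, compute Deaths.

Intervening sets Births = 4 and removes its equation (Births := Prey - 2*Grass + 2*Predator).
Deaths = 3*Births + 2*Prey + 2  [with Births=4, Prey=0]  = 14

14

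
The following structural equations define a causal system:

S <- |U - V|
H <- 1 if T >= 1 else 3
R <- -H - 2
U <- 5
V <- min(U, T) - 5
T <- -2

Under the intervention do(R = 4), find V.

-7

Intervening sets R = 4 and removes its equation (R <- -H - 2).
No directed path runs from R to V, so V keeps its natural value.
V = min(U, T) - 5  [with U=5, T=-2]  = -7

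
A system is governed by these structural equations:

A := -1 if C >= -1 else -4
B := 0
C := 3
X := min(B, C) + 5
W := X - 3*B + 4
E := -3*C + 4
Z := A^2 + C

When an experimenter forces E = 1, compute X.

Intervening sets E = 1 and removes its equation (E := -3*C + 4).
X is not downstream of the intervention, so its value is determined by the original equations.
X = min(B, C) + 5  [with B=0, C=3]  = 5

5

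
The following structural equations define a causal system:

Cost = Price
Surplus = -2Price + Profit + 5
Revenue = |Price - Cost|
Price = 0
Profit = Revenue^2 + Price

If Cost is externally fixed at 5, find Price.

0

Under do(Cost=5), the mechanism Cost = Price is discarded; Cost is fixed at 5.
Price is not downstream of the intervention, so its value is determined by the original equations.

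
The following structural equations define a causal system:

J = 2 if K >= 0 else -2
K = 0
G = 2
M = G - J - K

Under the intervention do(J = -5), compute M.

The intervention breaks the incoming arrows to J: J = 2 if K >= 0 else -2 no longer applies, and J = -5.
M = G - J - K  [with G=2, J=-5, K=0]  = 7

7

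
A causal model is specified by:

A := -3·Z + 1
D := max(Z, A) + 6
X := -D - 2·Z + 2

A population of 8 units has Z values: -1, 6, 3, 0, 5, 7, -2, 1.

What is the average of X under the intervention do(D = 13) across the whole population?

Under do(D=13), D's equation is replaced by D=13 for every unit. Per-unit X: -9, -23, -17, -11, -21, -25, -7, -13. Mean = -15.75.

-15.75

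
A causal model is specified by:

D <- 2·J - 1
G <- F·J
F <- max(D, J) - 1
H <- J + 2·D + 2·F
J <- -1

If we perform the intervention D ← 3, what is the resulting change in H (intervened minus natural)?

20

do(D=3) replaces the equation D <- 2·J - 1 with the constant D = 3.
F = max(D, J) - 1  [with D=3, J=-1]  = 2
H = J + 2·D + 2·F  [with J=-1, D=3, F=2]  = 9
Without intervention: D = 2·J - 1  [with J=-1]  = -3; F = max(D, J) - 1  [with D=-3, J=-1]  = -2; H = J + 2·D + 2·F  [with J=-1, D=-3, F=-2]  = -11.
Change = 9 − (-11) = 20.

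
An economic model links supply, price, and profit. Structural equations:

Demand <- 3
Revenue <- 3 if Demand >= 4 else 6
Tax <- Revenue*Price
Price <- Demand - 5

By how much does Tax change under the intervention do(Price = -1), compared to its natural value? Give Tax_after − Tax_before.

Under do(Price=-1), the mechanism Price <- Demand - 5 is discarded; Price is fixed at -1.
Revenue = 3 if Demand >= 4 else 6  [with Demand=3]  = 6
Tax = Revenue*Price  [with Revenue=6, Price=-1]  = -6
Without intervention: Price = Demand - 5  [with Demand=3]  = -2; Revenue = 3 if Demand >= 4 else 6  [with Demand=3]  = 6; Tax = Revenue*Price  [with Revenue=6, Price=-2]  = -12.
Change = -6 − (-12) = 6.

6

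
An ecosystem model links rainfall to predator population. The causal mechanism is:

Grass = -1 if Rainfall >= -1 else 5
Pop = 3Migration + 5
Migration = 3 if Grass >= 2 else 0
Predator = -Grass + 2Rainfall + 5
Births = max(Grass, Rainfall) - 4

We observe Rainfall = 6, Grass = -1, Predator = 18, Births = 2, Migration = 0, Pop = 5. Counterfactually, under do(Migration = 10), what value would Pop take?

35

The intervention breaks the incoming arrows to Migration: Migration = 3 if Grass >= 2 else 0 no longer applies, and Migration = 10.
Pop = 3Migration + 5  [with Migration=10]  = 35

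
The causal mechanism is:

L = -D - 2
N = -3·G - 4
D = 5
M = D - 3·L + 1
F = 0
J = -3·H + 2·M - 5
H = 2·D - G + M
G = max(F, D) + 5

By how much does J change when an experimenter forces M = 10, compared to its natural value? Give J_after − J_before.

Under do(M=10), the mechanism M = D - 3·L + 1 is discarded; M is fixed at 10.
G = max(F, D) + 5  [with F=0, D=5]  = 10
H = 2·D - G + M  [with D=5, G=10, M=10]  = 10
J = -3·H + 2·M - 5  [with H=10, M=10]  = -15
Without intervention: G = max(F, D) + 5  [with F=0, D=5]  = 10; L = -D - 2  [with D=5]  = -7; M = D - 3·L + 1  [with D=5, L=-7]  = 27; H = 2·D - G + M  [with D=5, G=10, M=27]  = 27; J = -3·H + 2·M - 5  [with H=27, M=27]  = -32.
Change = -15 − (-32) = 17.

17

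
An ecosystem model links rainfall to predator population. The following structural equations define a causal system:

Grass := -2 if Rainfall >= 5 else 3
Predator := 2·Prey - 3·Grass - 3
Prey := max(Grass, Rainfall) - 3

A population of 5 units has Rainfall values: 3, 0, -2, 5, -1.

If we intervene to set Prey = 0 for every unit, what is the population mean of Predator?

The intervention sets Prey=0 in all 5 units regardless of Rainfall. Recomputing Predator per unit gives -12, -12, -12, 3, -12; average -9.

-9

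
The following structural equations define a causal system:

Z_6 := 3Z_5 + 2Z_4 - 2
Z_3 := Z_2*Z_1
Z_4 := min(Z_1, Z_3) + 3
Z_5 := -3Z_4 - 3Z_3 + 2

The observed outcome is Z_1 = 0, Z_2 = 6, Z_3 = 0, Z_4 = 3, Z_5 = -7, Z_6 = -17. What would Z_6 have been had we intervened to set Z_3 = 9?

-98

The intervention breaks the incoming arrows to Z_3: Z_3 := Z_2*Z_1 no longer applies, and Z_3 = 9.
Z_4 = min(Z_1, Z_3) + 3  [with Z_1=0, Z_3=9]  = 3
Z_5 = -3Z_4 - 3Z_3 + 2  [with Z_4=3, Z_3=9]  = -34
Z_6 = 3Z_5 + 2Z_4 - 2  [with Z_5=-34, Z_4=3]  = -98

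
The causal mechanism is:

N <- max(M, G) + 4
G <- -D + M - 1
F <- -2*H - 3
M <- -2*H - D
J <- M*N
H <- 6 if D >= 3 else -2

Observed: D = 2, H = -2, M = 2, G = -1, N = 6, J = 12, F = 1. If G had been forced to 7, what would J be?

22

Under do(G=7), the mechanism G <- -D + M - 1 is discarded; G is fixed at 7.
H = 6 if D >= 3 else -2  [with D=2]  = -2
M = -2*H - D  [with H=-2, D=2]  = 2
N = max(M, G) + 4  [with M=2, G=7]  = 11
J = M*N  [with M=2, N=11]  = 22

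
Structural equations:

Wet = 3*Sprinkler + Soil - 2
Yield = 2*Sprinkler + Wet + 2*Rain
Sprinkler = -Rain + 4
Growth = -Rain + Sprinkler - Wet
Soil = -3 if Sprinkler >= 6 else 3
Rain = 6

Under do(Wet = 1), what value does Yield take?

Under do(Wet=1), the mechanism Wet = 3*Sprinkler + Soil - 2 is discarded; Wet is fixed at 1.
Sprinkler = -Rain + 4  [with Rain=6]  = -2
Yield = 2*Sprinkler + Wet + 2*Rain  [with Sprinkler=-2, Wet=1, Rain=6]  = 9

9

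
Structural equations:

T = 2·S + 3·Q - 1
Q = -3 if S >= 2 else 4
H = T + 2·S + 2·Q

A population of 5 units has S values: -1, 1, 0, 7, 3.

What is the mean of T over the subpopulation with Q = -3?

0

Observing Q=-3 restricts to units where Q's equation naturally yields -3: S ∈ {7, 3}. In that subpopulation T = 4, -4, mean 0.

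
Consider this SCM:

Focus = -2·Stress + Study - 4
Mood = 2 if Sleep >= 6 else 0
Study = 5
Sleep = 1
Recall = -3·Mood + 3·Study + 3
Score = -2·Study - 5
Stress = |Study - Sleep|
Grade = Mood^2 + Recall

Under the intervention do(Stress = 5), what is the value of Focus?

-9

The intervention breaks the incoming arrows to Stress: Stress = |Study - Sleep| no longer applies, and Stress = 5.
Focus = -2·Stress + Study - 4  [with Stress=5, Study=5]  = -9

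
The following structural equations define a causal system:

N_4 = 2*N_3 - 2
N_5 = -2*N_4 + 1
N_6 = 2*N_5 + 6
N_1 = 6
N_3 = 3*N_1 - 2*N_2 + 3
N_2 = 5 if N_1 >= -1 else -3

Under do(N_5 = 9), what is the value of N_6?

The intervention breaks the incoming arrows to N_5: N_5 = -2*N_4 + 1 no longer applies, and N_5 = 9.
N_6 = 2*N_5 + 6  [with N_5=9]  = 24

24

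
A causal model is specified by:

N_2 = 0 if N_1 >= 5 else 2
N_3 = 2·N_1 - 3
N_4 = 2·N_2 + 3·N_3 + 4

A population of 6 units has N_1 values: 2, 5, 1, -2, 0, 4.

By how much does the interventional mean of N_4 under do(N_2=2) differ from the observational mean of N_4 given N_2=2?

4

The intervention sets N_2=2 in all 6 units regardless of N_1. Recomputing N_4 per unit gives 11, 29, 5, -13, -1, 23; average 9.
Observing N_2=2 restricts to units where N_2's equation naturally yields 2: N_1 ∈ {2, 1, -2, 0, 4}. In that subpopulation N_4 = 11, 5, -13, -1, 23, mean 5.
Difference = 9 − 5 = 4.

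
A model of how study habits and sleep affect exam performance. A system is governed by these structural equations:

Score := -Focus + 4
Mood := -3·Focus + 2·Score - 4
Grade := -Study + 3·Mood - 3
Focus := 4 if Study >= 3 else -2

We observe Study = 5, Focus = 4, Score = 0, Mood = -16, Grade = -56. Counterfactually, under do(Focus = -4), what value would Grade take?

do(Focus=-4) replaces the equation Focus := 4 if Study >= 3 else -2 with the constant Focus = -4.
Score = -Focus + 4  [with Focus=-4]  = 8
Mood = -3·Focus + 2·Score - 4  [with Focus=-4, Score=8]  = 24
Grade = -Study + 3·Mood - 3  [with Study=5, Mood=24]  = 64

64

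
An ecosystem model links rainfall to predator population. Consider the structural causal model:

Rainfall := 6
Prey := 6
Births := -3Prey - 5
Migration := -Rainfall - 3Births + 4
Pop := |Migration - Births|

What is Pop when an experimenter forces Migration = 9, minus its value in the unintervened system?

Intervening sets Migration = 9 and removes its equation (Migration := -Rainfall - 3Births + 4).
Births = -3Prey - 5  [with Prey=6]  = -23
Pop = |Migration - Births|  [with Migration=9, Births=-23]  = 32
Without intervention: Births = -3Prey - 5  [with Prey=6]  = -23; Migration = -Rainfall - 3Births + 4  [with Rainfall=6, Births=-23]  = 67; Pop = |Migration - Births|  [with Migration=67, Births=-23]  = 90.
Change = 32 − 90 = -58.

-58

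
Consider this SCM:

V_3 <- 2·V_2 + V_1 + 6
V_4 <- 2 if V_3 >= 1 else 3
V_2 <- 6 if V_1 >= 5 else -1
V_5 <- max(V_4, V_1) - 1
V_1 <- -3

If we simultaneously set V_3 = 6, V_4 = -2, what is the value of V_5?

Setting V_3 = 6, V_4 = -2 by intervention discards those variables' equations.
V_5 = max(V_4, V_1) - 1  [with V_4=-2, V_1=-3]  = -3

-3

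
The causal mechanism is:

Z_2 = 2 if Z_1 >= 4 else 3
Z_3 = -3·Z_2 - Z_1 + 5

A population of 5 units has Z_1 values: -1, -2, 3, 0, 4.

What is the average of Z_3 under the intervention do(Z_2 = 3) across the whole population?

-4.8

The intervention sets Z_2=3 in all 5 units regardless of Z_1. Recomputing Z_3 per unit gives -3, -2, -7, -4, -8; average -4.8.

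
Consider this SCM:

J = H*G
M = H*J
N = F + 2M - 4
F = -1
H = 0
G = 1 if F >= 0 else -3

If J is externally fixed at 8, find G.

-3

Under do(J=8), the mechanism J = H*G is discarded; J is fixed at 8.
Since G is not a descendant of the intervened variable, it is unaffected.
G = 1 if F >= 0 else -3  [with F=-1]  = -3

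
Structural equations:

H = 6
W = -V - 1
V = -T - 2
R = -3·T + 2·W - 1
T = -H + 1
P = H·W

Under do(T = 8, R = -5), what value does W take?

9

The joint intervention fixes T = 8, R = -5, removing each variable's own equation.
V = -T - 2  [with T=8]  = -10
W = -V - 1  [with V=-10]  = 9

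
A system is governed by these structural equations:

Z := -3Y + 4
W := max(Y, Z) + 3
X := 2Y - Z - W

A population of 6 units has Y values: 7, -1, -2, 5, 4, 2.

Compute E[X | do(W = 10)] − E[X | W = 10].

Under do(W=10), W's equation is replaced by W=10 for every unit. Per-unit X: 21, -19, -24, 11, 6, -4. Mean = -1.5.
Conditioning on W=10 selects the 2 unit(s) with Y ∈ {7, -1}. Their X values: 21, -19. Mean = 1.
Difference = -1.5 − 1 = -2.5.

-2.5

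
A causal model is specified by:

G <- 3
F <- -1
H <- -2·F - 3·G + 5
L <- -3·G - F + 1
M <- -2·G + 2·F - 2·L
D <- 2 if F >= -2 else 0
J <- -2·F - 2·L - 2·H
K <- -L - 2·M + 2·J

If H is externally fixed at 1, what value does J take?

14

The intervention breaks the incoming arrows to H: H <- -2·F - 3·G + 5 no longer applies, and H = 1.
L = -3·G - F + 1  [with G=3, F=-1]  = -7
J = -2·F - 2·L - 2·H  [with F=-1, L=-7, H=1]  = 14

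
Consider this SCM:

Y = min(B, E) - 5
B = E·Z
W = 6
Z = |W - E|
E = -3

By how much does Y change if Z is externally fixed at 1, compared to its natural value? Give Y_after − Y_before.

24

do(Z=1) replaces the equation Z = |W - E| with the constant Z = 1.
B = E·Z  [with E=-3, Z=1]  = -3
Y = min(B, E) - 5  [with B=-3, E=-3]  = -8
Without intervention: Z = |W - E|  [with W=6, E=-3]  = 9; B = E·Z  [with E=-3, Z=9]  = -27; Y = min(B, E) - 5  [with B=-27, E=-3]  = -32.
Change = -8 − (-32) = 24.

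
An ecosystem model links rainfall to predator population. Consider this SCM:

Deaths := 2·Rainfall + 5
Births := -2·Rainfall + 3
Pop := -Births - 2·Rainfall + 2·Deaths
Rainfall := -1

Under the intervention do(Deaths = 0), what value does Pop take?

-3

The intervention breaks the incoming arrows to Deaths: Deaths := 2·Rainfall + 5 no longer applies, and Deaths = 0.
Births = -2·Rainfall + 3  [with Rainfall=-1]  = 5
Pop = -Births - 2·Rainfall + 2·Deaths  [with Births=5, Rainfall=-1, Deaths=0]  = -3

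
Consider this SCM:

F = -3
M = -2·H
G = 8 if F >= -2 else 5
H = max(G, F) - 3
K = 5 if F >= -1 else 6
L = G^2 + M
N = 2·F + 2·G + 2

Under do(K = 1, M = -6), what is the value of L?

19

Setting K = 1, M = -6 by intervention discards those variables' equations.
G = 8 if F >= -2 else 5  [with F=-3]  = 5
L = G^2 + M  [with G=5, M=-6]  = 19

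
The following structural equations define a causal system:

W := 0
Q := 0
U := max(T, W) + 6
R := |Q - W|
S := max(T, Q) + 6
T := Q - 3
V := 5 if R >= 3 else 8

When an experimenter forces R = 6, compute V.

5

The intervention breaks the incoming arrows to R: R := |Q - W| no longer applies, and R = 6.
V = 5 if R >= 3 else 8  [with R=6]  = 5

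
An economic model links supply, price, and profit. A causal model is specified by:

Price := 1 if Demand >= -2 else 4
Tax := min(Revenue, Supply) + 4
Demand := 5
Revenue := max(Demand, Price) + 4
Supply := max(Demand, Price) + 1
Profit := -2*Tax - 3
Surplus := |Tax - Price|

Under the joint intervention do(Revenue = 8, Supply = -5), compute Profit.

-1

The joint intervention fixes Revenue = 8, Supply = -5, removing each variable's own equation.
Tax = min(Revenue, Supply) + 4  [with Revenue=8, Supply=-5]  = -1
Profit = -2*Tax - 3  [with Tax=-1]  = -1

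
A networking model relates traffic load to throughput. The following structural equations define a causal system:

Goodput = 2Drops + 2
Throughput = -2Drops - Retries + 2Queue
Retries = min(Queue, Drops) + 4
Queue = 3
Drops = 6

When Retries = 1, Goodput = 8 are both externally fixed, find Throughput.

-7

The joint intervention fixes Retries = 1, Goodput = 8, removing each variable's own equation.
Throughput = -2Drops - Retries + 2Queue  [with Drops=6, Retries=1, Queue=3]  = -7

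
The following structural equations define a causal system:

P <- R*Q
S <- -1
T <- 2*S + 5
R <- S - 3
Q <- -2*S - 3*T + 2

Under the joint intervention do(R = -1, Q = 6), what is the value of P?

Setting R = -1, Q = 6 by intervention discards those variables' equations.
P = R*Q  [with R=-1, Q=6]  = -6

-6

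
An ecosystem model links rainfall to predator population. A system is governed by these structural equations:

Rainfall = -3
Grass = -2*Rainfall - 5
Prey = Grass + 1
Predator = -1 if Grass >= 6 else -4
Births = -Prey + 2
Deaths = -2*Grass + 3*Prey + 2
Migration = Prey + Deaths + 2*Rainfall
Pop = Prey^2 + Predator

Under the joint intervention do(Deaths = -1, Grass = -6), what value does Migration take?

Setting Deaths = -1, Grass = -6 by intervention discards those variables' equations.
Prey = Grass + 1  [with Grass=-6]  = -5
Migration = Prey + Deaths + 2*Rainfall  [with Prey=-5, Deaths=-1, Rainfall=-3]  = -12

-12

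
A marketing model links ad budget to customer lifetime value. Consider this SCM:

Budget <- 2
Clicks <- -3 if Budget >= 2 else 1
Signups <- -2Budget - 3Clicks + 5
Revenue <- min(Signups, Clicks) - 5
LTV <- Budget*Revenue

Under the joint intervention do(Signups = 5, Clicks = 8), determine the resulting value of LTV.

0

Setting Signups = 5, Clicks = 8 by intervention discards those variables' equations.
Revenue = min(Signups, Clicks) - 5  [with Signups=5, Clicks=8]  = 0
LTV = Budget*Revenue  [with Budget=2, Revenue=0]  = 0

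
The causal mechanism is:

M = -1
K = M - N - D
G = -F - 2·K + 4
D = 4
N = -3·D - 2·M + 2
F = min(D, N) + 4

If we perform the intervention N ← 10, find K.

The intervention breaks the incoming arrows to N: N = -3·D - 2·M + 2 no longer applies, and N = 10.
K = M - N - D  [with M=-1, N=10, D=4]  = -15

-15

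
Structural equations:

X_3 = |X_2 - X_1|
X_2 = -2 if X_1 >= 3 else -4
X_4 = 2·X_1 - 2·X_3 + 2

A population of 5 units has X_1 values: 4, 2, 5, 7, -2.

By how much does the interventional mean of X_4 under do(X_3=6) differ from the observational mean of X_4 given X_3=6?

0.4

do(X_3=6) breaks X_3's dependence on X_1. With X_3=6 fixed, X_4 across the units is -2, -6, 0, 4, -14, mean -3.6.
Observing X_3=6 restricts to units where X_3's equation naturally yields 6: X_1 ∈ {4, 2}. In that subpopulation X_4 = -2, -6, mean -4.
Difference = -3.6 − (-4) = 0.4.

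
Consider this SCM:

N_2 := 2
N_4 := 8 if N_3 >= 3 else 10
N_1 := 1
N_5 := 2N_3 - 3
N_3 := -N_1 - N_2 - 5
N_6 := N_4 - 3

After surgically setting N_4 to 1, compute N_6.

Under do(N_4=1), the mechanism N_4 := 8 if N_3 >= 3 else 10 is discarded; N_4 is fixed at 1.
N_6 = N_4 - 3  [with N_4=1]  = -2

-2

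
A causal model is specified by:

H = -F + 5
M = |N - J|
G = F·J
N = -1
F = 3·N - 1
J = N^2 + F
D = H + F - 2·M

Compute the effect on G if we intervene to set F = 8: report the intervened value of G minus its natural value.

60

Under do(F=8), the mechanism F = 3·N - 1 is discarded; F is fixed at 8.
J = N^2 + F  [with N=-1, F=8]  = 9
G = F·J  [with F=8, J=9]  = 72
Without intervention: F = 3·N - 1  [with N=-1]  = -4; J = N^2 + F  [with N=-1, F=-4]  = -3; G = F·J  [with F=-4, J=-3]  = 12.
Change = 72 − 12 = 60.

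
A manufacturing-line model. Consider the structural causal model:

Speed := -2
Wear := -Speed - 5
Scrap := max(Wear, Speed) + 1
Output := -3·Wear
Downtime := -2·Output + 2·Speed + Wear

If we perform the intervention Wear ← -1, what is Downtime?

-11

do(Wear=-1) replaces the equation Wear := -Speed - 5 with the constant Wear = -1.
Output = -3·Wear  [with Wear=-1]  = 3
Downtime = -2·Output + 2·Speed + Wear  [with Output=3, Speed=-2, Wear=-1]  = -11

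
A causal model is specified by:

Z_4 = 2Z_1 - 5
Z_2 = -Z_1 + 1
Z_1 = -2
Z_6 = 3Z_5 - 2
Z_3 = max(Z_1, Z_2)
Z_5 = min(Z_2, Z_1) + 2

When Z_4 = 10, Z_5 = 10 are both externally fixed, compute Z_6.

The joint intervention fixes Z_4 = 10, Z_5 = 10, removing each variable's own equation.
Z_6 = 3Z_5 - 2  [with Z_5=10]  = 28

28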